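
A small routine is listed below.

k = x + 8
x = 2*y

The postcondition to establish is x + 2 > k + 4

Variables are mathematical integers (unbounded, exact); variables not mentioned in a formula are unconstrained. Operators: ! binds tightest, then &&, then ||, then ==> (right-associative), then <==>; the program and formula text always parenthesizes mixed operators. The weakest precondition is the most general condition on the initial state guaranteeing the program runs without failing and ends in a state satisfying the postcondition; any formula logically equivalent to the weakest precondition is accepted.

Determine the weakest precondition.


Working backward. After the program, the postcondition x + 2 > k + 4 must hold; in canonical form it is x > k + 2.
Before x := 2*y: 2*y > k + 2
Before k := x + 8: 2*y > x + 10
Answer: WP = 2*y > x + 10


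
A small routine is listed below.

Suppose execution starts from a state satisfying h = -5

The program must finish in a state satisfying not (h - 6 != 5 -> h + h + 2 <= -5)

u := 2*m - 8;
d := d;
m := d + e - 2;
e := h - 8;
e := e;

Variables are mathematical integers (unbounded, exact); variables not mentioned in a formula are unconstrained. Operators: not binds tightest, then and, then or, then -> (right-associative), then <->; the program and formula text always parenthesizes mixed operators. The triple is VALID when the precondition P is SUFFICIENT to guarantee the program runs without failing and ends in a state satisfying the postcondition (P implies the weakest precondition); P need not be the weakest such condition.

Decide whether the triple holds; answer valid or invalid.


Working backward. After the program, the postcondition not (h - 6 != 5 -> h + h + 2 <= -5) must hold; in canonical form it is not (h != 11 -> 2*h <= -7).
Before e := e: not (h != 11 -> 2*h <= -7)
Before e := h - 8: not (h != 11 -> 2*h <= -7)
Before m := d + e - 2: not (h != 11 -> 2*h <= -7)
Before d := d: not (h != 11 -> 2*h <= -7)
Before u := 2*m - 8: not (h != 11 -> 2*h <= -7)
The weakest precondition is not (h != 11 -> 2*h <= -7).
Check whether h = -5 implies it.
Countermodel: at the initial state h = -5, the precondition holds but the weakest precondition fails.
Answer: invalid


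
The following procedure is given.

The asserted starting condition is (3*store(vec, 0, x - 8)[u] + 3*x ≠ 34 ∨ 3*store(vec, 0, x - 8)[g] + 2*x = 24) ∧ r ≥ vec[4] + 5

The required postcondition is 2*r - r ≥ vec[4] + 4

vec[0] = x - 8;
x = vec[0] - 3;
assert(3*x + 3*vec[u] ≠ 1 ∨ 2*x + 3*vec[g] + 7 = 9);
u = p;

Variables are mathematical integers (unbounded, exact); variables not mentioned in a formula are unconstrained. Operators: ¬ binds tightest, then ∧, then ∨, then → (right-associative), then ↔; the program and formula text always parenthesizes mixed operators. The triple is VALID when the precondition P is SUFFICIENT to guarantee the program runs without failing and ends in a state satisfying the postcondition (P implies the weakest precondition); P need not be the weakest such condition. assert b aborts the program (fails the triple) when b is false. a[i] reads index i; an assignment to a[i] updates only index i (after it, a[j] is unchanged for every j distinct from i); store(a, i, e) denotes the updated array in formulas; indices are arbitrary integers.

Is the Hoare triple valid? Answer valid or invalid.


Working backward. After the program, the postcondition 2*r - r ≥ vec[4] + 4 must hold; in canonical form it is r ≥ vec[4] + 4.
Before u := p: r ≥ vec[4] + 4
Before assert 3*x + 3*vec[u] ≠ 1 ∨ 2*x + 3*vec[g] + 7 = 9: (3*vec[u] + 3*x ≠ 1 ∨ 3*vec[g] + 2*x = 2) ∧ r ≥ vec[4] + 4
Before x := vec[0] - 3: (3*vec[0] + 3*vec[u] ≠ 10 ∨ 2*vec[0] + 3*vec[g] = 8) ∧ r ≥ vec[4] + 4
Before vec[0] := x - 8: (3*store(vec, 0, x - 8)[u] + 3*x ≠ 34 ∨ 3*store(vec, 0, x - 8)[g] + 2*x = 24) ∧ r ≥ vec[4] + 4
The weakest precondition is (3*store(vec, 0, x - 8)[u] + 3*x ≠ 34 ∨ 3*store(vec, 0, x - 8)[g] + 2*x = 24) ∧ r ≥ vec[4] + 4.
Check whether (3*store(vec, 0, x - 8)[u] + 3*x ≠ 34 ∨ 3*store(vec, 0, x - 8)[g] + 2*x = 24) ∧ r ≥ vec[4] + 5 implies it.
Every state satisfying the precondition satisfies the weakest precondition: the implication holds.
Answer: valid


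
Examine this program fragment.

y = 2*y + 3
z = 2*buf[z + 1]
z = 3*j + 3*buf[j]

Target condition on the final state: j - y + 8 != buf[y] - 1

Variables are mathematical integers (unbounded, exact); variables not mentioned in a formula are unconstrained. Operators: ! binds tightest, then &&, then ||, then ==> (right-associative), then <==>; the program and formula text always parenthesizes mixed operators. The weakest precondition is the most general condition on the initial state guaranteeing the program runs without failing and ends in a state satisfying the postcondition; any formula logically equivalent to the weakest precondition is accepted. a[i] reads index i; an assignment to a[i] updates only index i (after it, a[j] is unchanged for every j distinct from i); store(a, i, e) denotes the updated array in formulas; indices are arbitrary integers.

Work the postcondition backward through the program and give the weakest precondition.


Working backward. After the program, the postcondition j - y + 8 != buf[y] - 1 must hold; in canonical form it is j != buf[y] + y - 9.
Before z := 3*j + 3*buf[j]: j != buf[y] + y - 9
Before z := 2*buf[z + 1]: j != buf[y] + y - 9
Before y := 2*y + 3: j != buf[2*y + 3] + 2*y - 6
Answer: WP = j != buf[2*y + 3] + 2*y - 6


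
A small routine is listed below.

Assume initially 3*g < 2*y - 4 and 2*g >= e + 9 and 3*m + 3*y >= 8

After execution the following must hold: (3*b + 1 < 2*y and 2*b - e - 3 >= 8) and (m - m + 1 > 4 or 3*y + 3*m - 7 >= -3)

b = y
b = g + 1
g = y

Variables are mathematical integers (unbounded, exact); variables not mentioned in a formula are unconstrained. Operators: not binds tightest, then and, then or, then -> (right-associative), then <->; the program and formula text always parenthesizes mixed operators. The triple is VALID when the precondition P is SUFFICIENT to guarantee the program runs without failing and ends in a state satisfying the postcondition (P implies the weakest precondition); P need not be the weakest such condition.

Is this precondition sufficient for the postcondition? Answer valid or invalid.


Working backward. After the program, the postcondition (3*b + 1 < 2*y and 2*b - e - 3 >= 8) and (m - m + 1 > 4 or 3*y + 3*m - 7 >= -3) must hold; in canonical form it is 3*b < 2*y - 1 and 2*b >= e + 11 and 3*m + 3*y >= 4.
Before g := y: 3*b < 2*y - 1 and 2*b >= e + 11 and 3*m + 3*y >= 4
Before b := g + 1: 3*g < 2*y - 4 and 2*g >= e + 9 and 3*m + 3*y >= 4
Before b := y: 3*g < 2*y - 4 and 2*g >= e + 9 and 3*m + 3*y >= 4
The weakest precondition is 3*g < 2*y - 4 and 2*g >= e + 9 and 3*m + 3*y >= 4.
Check whether 3*g < 2*y - 4 and 2*g >= e + 9 and 3*m + 3*y >= 8 implies it.
Every state satisfying the precondition satisfies the weakest precondition: the implication holds.
Answer: valid


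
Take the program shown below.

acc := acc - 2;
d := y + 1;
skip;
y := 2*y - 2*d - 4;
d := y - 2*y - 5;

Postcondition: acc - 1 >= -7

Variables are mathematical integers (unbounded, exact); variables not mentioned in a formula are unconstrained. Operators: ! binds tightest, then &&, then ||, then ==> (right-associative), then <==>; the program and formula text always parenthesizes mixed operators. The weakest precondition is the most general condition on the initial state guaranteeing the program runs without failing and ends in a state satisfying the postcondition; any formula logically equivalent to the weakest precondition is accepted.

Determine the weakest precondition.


Working backward. After the program, the postcondition acc - 1 >= -7 must hold; in canonical form it is acc >= -6.
Before d := y - 2*y - 5: acc >= -6
Before y := 2*y - 2*d - 4: acc >= -6
Before skip: acc >= -6
Before d := y + 1: acc >= -6
Before acc := acc - 2: acc >= -4
Answer: WP = acc >= -4


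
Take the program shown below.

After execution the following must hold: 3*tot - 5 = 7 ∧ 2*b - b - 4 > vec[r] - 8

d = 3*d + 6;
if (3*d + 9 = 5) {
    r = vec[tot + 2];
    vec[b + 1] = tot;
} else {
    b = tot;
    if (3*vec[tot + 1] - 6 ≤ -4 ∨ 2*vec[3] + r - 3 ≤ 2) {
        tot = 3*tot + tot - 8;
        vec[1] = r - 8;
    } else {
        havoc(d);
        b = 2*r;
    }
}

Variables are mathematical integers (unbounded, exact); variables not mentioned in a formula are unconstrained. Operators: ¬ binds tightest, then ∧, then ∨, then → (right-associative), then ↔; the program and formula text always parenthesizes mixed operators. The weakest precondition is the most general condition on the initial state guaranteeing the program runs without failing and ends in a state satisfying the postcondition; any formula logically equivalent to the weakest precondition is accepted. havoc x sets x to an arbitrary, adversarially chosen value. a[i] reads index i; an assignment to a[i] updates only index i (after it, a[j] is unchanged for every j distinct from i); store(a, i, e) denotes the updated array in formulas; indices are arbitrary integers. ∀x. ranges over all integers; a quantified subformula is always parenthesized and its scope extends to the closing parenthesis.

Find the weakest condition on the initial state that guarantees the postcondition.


Working backward. After the program, the postcondition 3*tot - 5 = 7 ∧ 2*b - b - 4 > vec[r] - 8 must hold; in canonical form it is 3*tot = 12 ∧ b > vec[r] - 4.
Then branch requires 3*tot = 12 ∧ b > store(vec, b + 1, tot)[vec[tot + 2]] - 4; else branch requires ((3*vec[tot + 1] ≤ 2 ∨ 2*vec[3] + r ≤ 5) → (12*tot = 36 ∧ tot > store(vec, 1, r - 8)[r] - 4)) ∧ ((¬(3*vec[tot + 1] ≤ 2 ∨ 2*vec[3] + r ≤ 5)) → (3*tot = 12 ∧ 2*r > vec[r] - 4)).
Before the if: (3*d = -4 → (3*tot = 12 ∧ b > store(vec, b + 1, tot)[vec[tot + 2]] - 4)) ∧ ((¬(3*d = -4)) → (((3*vec[tot + 1] ≤ 2 ∨ 2*vec[3] + r ≤ 5) → (12*tot = 36 ∧ tot > store(vec, 1, r - 8)[r] - 4)) ∧ ((¬(3*vec[tot + 1] ≤ 2 ∨ 2*vec[3] + r ≤ 5)) → (3*tot = 12 ∧ 2*r > vec[r] - 4))))
Before d := 3*d + 6: (9*d = -22 → (3*tot = 12 ∧ b > store(vec, b + 1, tot)[vec[tot + 2]] - 4)) ∧ ((¬(9*d = -22)) → (((3*vec[tot + 1] ≤ 2 ∨ 2*vec[3] + r ≤ 5) → (12*tot = 36 ∧ tot > store(vec, 1, r - 8)[r] - 4)) ∧ ((¬(3*vec[tot + 1] ≤ 2 ∨ 2*vec[3] + r ≤ 5)) → (3*tot = 12 ∧ 2*r > vec[r] - 4))))
Answer: WP = (9*d = -22 → (3*tot = 12 ∧ b > store(vec, b + 1, tot)[vec[tot + 2]] - 4)) ∧ ((¬(9*d = -22)) → (((3*vec[tot + 1] ≤ 2 ∨ 2*vec[3] + r ≤ 5) → (12*tot = 36 ∧ tot > store(vec, 1, r - 8)[r] - 4)) ∧ ((¬(3*vec[tot + 1] ≤ 2 ∨ 2*vec[3] + r ≤ 5)) → (3*tot = 12 ∧ 2*r > vec[r] - 4))))


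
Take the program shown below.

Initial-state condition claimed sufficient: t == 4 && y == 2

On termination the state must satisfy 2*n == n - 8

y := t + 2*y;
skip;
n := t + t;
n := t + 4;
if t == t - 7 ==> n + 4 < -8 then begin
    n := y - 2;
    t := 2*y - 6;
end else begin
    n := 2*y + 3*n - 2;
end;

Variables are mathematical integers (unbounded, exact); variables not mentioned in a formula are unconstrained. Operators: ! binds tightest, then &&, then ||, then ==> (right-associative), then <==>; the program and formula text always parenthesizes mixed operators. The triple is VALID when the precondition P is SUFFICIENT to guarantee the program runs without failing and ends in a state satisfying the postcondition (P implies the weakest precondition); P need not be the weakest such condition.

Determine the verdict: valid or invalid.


Working backward. After the program, the postcondition 2*n == n - 8 must hold; in canonical form it is n == -8.
Then branch requires y == -6; else branch requires 3*n + 2*y == -6.
Before the if: y == -6
Before n := t + 4: y == -6
Before n := t + t: y == -6
Before skip: y == -6
Before y := t + 2*y: t + 2*y == -6
The weakest precondition is t + 2*y == -6.
Check whether t == 4 && y == 2 implies it.
Countermodel: at the initial state t = 4, y = 2, the precondition holds but the weakest precondition fails.
Answer: invalid


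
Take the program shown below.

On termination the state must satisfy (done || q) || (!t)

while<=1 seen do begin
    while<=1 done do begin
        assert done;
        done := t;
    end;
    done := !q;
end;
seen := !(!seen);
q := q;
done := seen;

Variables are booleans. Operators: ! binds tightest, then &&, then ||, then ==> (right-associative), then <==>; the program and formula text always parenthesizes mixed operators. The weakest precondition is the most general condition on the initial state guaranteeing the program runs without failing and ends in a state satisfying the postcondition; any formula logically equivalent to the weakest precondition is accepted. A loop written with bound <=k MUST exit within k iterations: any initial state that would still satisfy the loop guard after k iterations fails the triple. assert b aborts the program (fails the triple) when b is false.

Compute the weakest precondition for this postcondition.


Working backward. After the program, the postcondition (done || q) || (!t) must hold; in canonical form it is done || q || (!t).
Before done := seen: seen || q || (!t)
Before q := q: seen || q || (!t)
Before seen := !(!seen): seen || q || (!t)
Before the loop (bound <=1), unroll the exhaustion recursion (WP_0 = exit-now case; WP_j = one more guarded iteration, up to j = 1):
  WP_0: (!seen) && (seen || q || (!t))
  WP_1: (seen ==> ((done ==> (done && (!t) && (!seen) && (seen || q || (!t)))) && ((!done) ==> ((!seen) && (seen || q || (!t)))))) && ((!seen) ==> (seen || q || (!t)))
So before the loop: (seen ==> ((done ==> (done && (!t) && (!seen) && (seen || q || (!t)))) && ((!done) ==> ((!seen) && (seen || q || (!t)))))) && ((!seen) ==> (seen || q || (!t)))
Answer: WP = (seen ==> ((done ==> (done && (!t) && (!seen) && (seen || q || (!t)))) && ((!done) ==> ((!seen) && (seen || q || (!t)))))) && ((!seen) ==> (seen || q || (!t)))


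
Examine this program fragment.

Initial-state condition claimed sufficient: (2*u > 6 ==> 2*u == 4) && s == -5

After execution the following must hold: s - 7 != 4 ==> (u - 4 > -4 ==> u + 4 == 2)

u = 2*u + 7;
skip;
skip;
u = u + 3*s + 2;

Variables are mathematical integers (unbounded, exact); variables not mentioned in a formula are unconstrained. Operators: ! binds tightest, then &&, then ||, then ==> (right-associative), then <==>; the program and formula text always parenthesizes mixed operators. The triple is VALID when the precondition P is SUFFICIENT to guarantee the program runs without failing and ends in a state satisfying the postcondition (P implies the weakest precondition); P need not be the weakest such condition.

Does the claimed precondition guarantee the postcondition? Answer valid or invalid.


Working backward. After the program, the postcondition s - 7 != 4 ==> (u - 4 > -4 ==> u + 4 == 2) must hold; in canonical form it is s != 11 ==> (u > 0 ==> u == -2).
Before u := u + 3*s + 2: s != 11 ==> (3*s + u > -2 ==> 3*s + u == -4)
Before skip: s != 11 ==> (3*s + u > -2 ==> 3*s + u == -4)
Before skip: s != 11 ==> (3*s + u > -2 ==> 3*s + u == -4)
Before u := 2*u + 7: s != 11 ==> (3*s + 2*u > -9 ==> 3*s + 2*u == -11)
The weakest precondition is s != 11 ==> (3*s + 2*u > -9 ==> 3*s + 2*u == -11).
Check whether (2*u > 6 ==> 2*u == 4) && s == -5 implies it.
Every state satisfying the precondition satisfies the weakest precondition: the implication holds.
Answer: valid


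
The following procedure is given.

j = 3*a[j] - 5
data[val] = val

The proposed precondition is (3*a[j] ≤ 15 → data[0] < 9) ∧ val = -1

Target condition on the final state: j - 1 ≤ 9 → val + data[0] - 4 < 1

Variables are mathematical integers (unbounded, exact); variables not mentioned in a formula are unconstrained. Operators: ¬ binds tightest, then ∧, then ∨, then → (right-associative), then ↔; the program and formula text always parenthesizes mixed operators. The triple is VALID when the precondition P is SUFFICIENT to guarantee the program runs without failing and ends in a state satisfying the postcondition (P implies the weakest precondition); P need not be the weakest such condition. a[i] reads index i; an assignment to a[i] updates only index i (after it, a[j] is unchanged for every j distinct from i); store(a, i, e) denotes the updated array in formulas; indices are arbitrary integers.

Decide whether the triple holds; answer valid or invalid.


Working backward. After the program, the postcondition j - 1 ≤ 9 → val + data[0] - 4 < 1 must hold; in canonical form it is j ≤ 10 → data[0] + val < 5.
Before data[val] := val: j ≤ 10 → store(data, val, val)[0] + val < 5
Before j := 3*a[j] - 5: 3*a[j] ≤ 15 → store(data, val, val)[0] + val < 5
The weakest precondition is 3*a[j] ≤ 15 → store(data, val, val)[0] + val < 5.
Check whether (3*a[j] ≤ 15 → data[0] < 9) ∧ val = -1 implies it.
Countermodel: at the initial state a = {[-1] = 5, [0] = 5, elsewhere 5}, data = {[-1] = 6, [0] = 6, elsewhere 6}, j = 0, val = -1, the precondition holds but the weakest precondition fails.
Answer: invalid


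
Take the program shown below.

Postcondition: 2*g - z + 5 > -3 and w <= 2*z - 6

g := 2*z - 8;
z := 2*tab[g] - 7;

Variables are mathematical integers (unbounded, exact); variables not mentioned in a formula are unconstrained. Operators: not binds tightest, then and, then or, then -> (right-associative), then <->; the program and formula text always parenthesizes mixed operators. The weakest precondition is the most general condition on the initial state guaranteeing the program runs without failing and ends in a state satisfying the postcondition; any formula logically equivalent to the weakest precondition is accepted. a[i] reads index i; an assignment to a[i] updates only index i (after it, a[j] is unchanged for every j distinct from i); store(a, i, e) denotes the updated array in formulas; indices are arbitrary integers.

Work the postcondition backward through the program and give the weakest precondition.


Working backward. After the program, the postcondition 2*g - z + 5 > -3 and w <= 2*z - 6 must hold; in canonical form it is 2*g > z - 8 and w <= 2*z - 6.
Before z := 2*tab[g] - 7: 2*g > 2*tab[g] - 15 and w <= 4*tab[g] - 20
Before g := 2*z - 8: 4*z > 2*tab[2*z - 8] + 1 and w <= 4*tab[2*z - 8] - 20
Answer: WP = 4*z > 2*tab[2*z - 8] + 1 and w <= 4*tab[2*z - 8] - 20


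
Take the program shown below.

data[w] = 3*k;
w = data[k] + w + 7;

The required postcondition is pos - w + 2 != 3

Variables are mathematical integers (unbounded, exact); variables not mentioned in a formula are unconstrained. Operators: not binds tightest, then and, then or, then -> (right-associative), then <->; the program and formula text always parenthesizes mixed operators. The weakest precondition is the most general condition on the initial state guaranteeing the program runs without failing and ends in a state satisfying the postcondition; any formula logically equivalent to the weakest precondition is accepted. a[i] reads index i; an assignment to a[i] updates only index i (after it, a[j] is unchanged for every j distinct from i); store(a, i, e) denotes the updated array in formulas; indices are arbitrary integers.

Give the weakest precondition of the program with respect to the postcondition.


Working backward. After the program, the postcondition pos - w + 2 != 3 must hold; in canonical form it is pos != w + 1.
Before w := data[k] + w + 7: pos != data[k] + w + 8
Before data[w] := 3*k: pos != store(data, w, 3*k)[k] + w + 8
Answer: WP = pos != store(data, w, 3*k)[k] + w + 8


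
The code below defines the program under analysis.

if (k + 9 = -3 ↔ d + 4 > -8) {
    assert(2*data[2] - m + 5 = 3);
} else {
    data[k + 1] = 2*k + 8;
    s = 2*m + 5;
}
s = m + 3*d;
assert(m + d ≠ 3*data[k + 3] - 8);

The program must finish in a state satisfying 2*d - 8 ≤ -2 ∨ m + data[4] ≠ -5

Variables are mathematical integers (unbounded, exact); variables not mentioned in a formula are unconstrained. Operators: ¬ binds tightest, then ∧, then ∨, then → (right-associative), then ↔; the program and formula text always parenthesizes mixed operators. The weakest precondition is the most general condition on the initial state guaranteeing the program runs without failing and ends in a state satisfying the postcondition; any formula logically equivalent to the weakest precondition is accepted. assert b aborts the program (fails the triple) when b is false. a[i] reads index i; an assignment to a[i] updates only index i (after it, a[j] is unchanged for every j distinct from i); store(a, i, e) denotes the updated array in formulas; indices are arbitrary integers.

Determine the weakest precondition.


Working backward. After the program, the postcondition 2*d - 8 ≤ -2 ∨ m + data[4] ≠ -5 must hold; in canonical form it is 2*d ≤ 6 ∨ data[4] + m ≠ -5.
Before assert m + d ≠ 3*data[k + 3] - 8: d + m ≠ 3*data[k + 3] - 8 ∧ (2*d ≤ 6 ∨ data[4] + m ≠ -5)
Before s := m + 3*d: d + m ≠ 3*data[k + 3] - 8 ∧ (2*d ≤ 6 ∨ data[4] + m ≠ -5)
Then branch requires 2*data[2] = m - 2 ∧ d + m ≠ 3*data[k + 3] - 8 ∧ (2*d ≤ 6 ∨ data[4] + m ≠ -5); else branch requires d + m ≠ 3*store(data, k + 1, 2*k + 8)[k + 3] - 8 ∧ (2*d ≤ 6 ∨ store(data, k + 1, 2*k + 8)[4] + m ≠ -5).
Before the if: ((k = -12 ↔ d > -12) → (2*data[2] = m - 2 ∧ d + m ≠ 3*data[k + 3] - 8 ∧ (2*d ≤ 6 ∨ data[4] + m ≠ -5))) ∧ ((¬(k = -12 ↔ d > -12)) → (d + m ≠ 3*store(data, k + 1, 2*k + 8)[k + 3] - 8 ∧ (2*d ≤ 6 ∨ store(data, k + 1, 2*k + 8)[4] + m ≠ -5)))
Answer: WP = ((k = -12 ↔ d > -12) → (2*data[2] = m - 2 ∧ d + m ≠ 3*data[k + 3] - 8 ∧ (2*d ≤ 6 ∨ data[4] + m ≠ -5))) ∧ ((¬(k = -12 ↔ d > -12)) → (d + m ≠ 3*store(data, k + 1, 2*k + 8)[k + 3] - 8 ∧ (2*d ≤ 6 ∨ store(data, k + 1, 2*k + 8)[4] + m ≠ -5)))


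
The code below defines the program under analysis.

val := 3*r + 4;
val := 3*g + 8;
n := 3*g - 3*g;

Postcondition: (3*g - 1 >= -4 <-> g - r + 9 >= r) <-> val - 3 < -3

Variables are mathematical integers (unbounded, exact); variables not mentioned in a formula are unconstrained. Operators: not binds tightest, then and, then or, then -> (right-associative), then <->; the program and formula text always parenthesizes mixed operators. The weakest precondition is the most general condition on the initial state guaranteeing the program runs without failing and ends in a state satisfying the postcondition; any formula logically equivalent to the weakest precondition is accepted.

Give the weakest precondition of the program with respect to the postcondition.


Working backward. After the program, the postcondition (3*g - 1 >= -4 <-> g - r + 9 >= r) <-> val - 3 < -3 must hold; in canonical form it is (3*g >= -3 <-> g >= 2*r - 9) <-> val < 0.
Before n := 3*g - 3*g: (3*g >= -3 <-> g >= 2*r - 9) <-> val < 0
Before val := 3*g + 8: (3*g >= -3 <-> g >= 2*r - 9) <-> 3*g < -8
Before val := 3*r + 4: (3*g >= -3 <-> g >= 2*r - 9) <-> 3*g < -8
Answer: WP = (3*g >= -3 <-> g >= 2*r - 9) <-> 3*g < -8


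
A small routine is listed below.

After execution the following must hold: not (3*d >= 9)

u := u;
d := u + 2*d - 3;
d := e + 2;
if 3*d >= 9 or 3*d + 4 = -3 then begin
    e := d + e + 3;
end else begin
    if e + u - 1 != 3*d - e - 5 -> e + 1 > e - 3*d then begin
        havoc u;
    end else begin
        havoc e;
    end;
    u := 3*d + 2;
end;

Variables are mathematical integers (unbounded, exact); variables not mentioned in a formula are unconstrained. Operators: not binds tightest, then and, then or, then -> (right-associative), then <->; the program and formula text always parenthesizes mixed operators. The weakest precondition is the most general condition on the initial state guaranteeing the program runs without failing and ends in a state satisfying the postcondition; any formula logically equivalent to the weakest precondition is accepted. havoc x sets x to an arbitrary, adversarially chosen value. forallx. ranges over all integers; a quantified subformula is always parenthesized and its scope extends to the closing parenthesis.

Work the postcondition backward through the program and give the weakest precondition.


Working backward. After the program, not (3*d >= 9) must hold.
Then branch requires not (3*d >= 9); else branch requires ((2*e + u != 3*d - 4 -> 3*d > -1) -> (not (3*d >= 9))) and ((not (2*e + u != 3*d - 4 -> 3*d > -1)) -> (not (3*d >= 9))).
Before the if: ((3*d >= 9 or 3*d = -7) -> (not (3*d >= 9))) and ((not (3*d >= 9 or 3*d = -7)) -> (((2*e + u != 3*d - 4 -> 3*d > -1) -> (not (3*d >= 9))) and ((not (2*e + u != 3*d - 4 -> 3*d > -1)) -> (not (3*d >= 9)))))
Before d := e + 2: ((3*e >= 3 or 3*e = -13) -> (not (3*e >= 3))) and ((not (3*e >= 3 or 3*e = -13)) -> (((u != e + 2 -> 3*e > -7) -> (not (3*e >= 3))) and ((not (u != e + 2 -> 3*e > -7)) -> (not (3*e >= 3)))))
Before d := u + 2*d - 3: ((3*e >= 3 or 3*e = -13) -> (not (3*e >= 3))) and ((not (3*e >= 3 or 3*e = -13)) -> (((u != e + 2 -> 3*e > -7) -> (not (3*e >= 3))) and ((not (u != e + 2 -> 3*e > -7)) -> (not (3*e >= 3)))))
Before u := u: ((3*e >= 3 or 3*e = -13) -> (not (3*e >= 3))) and ((not (3*e >= 3 or 3*e = -13)) -> (((u != e + 2 -> 3*e > -7) -> (not (3*e >= 3))) and ((not (u != e + 2 -> 3*e > -7)) -> (not (3*e >= 3)))))
Answer: WP = ((3*e >= 3 or 3*e = -13) -> (not (3*e >= 3))) and ((not (3*e >= 3 or 3*e = -13)) -> (((u != e + 2 -> 3*e > -7) -> (not (3*e >= 3))) and ((not (u != e + 2 -> 3*e > -7)) -> (not (3*e >= 3)))))


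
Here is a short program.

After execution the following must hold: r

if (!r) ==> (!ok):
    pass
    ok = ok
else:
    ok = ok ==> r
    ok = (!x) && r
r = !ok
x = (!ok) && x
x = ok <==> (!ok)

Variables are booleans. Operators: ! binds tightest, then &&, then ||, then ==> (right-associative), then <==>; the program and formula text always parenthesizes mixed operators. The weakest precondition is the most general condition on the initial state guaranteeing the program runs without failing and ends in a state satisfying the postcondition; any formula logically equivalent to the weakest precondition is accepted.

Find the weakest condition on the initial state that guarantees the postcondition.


Working backward. After the program, r must hold.
Before x := ok <==> (!ok): r
Before x := (!ok) && x: r
Before r := !ok: !ok
Then branch requires !ok; else branch requires !((!x) && r).
Before the if: (((!r) ==> (!ok)) ==> (!ok)) && ((!((!r) ==> (!ok))) ==> (!((!x) && r)))
Answer: WP = (((!r) ==> (!ok)) ==> (!ok)) && ((!((!r) ==> (!ok))) ==> (!((!x) && r)))


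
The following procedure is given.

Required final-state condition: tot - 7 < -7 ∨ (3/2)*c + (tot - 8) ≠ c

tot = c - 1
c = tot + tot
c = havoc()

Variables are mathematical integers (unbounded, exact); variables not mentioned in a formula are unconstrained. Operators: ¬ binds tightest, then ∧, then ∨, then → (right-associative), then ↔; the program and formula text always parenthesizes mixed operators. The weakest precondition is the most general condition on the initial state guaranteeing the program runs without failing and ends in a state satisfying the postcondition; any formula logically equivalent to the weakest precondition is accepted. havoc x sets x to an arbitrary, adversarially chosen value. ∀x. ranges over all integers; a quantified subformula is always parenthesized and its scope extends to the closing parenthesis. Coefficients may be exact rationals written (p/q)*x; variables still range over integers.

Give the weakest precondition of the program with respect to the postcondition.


Working backward. After the program, the postcondition tot - 7 < -7 ∨ (3/2)*c + (tot - 8) ≠ c must hold; in canonical form it is tot < 0 ∨ (1/2)*c + tot ≠ 8.
Before havoc c: ∀c_1. (tot < 0 ∨ (1/2)*c_1 + tot ≠ 8)
Before c := tot + tot: ∀c_1. (tot < 0 ∨ (1/2)*c_1 + tot ≠ 8)
Before tot := c - 1: ∀c_1. (c < 1 ∨ c + (1/2)*c_1 ≠ 9)
Answer: WP = ∀c_1. (c < 1 ∨ c + (1/2)*c_1 ≠ 9)


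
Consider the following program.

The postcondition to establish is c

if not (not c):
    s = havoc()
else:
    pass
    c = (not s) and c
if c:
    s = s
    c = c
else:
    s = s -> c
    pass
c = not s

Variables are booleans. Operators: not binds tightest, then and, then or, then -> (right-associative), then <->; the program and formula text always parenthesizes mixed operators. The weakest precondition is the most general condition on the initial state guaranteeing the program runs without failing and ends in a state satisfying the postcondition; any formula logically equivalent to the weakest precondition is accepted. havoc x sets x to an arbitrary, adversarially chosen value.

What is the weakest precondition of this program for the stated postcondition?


Working backward. After the program, c must hold.
Before c := not s: not s
Then branch requires not s; else branch requires not (s -> c).
Before the if: (c -> (not s)) and ((not c) -> (not (s -> c)))
Then branch requires false; else branch requires (((not s) and c) -> (not s)) and ((not ((not s) and c)) -> (not (s -> ((not s) and c)))).
Before the if: (not c) and ((not c) -> ((((not s) and c) -> (not s)) and ((not ((not s) and c)) -> (not (s -> ((not s) and c))))))
Answer: WP = (not c) and ((not c) -> ((((not s) and c) -> (not s)) and ((not ((not s) and c)) -> (not (s -> ((not s) and c))))))


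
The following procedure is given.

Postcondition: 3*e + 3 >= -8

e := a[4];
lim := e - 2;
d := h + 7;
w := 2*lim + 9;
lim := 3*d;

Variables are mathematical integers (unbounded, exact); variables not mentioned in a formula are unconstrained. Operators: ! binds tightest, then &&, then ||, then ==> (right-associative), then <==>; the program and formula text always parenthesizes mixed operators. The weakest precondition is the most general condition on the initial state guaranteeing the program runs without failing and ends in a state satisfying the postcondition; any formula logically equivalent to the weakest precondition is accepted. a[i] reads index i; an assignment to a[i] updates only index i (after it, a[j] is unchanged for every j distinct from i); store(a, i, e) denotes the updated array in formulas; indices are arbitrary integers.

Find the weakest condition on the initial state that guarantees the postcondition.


Working backward. After the program, the postcondition 3*e + 3 >= -8 must hold; in canonical form it is 3*e >= -11.
Before lim := 3*d: 3*e >= -11
Before w := 2*lim + 9: 3*e >= -11
Before d := h + 7: 3*e >= -11
Before lim := e - 2: 3*e >= -11
Before e := a[4]: 3*a[4] >= -11
Answer: WP = 3*a[4] >= -11


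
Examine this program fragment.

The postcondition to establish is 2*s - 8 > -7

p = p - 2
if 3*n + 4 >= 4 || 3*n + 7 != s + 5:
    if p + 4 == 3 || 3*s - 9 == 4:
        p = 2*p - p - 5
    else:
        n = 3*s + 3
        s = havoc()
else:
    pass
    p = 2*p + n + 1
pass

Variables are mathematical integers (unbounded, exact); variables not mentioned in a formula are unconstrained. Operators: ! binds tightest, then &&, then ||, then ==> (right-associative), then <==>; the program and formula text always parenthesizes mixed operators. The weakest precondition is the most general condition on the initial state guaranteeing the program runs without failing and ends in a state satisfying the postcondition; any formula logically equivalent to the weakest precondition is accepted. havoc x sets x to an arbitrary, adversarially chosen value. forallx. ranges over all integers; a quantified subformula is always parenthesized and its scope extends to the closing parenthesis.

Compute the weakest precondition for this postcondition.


Working backward. After the program, the postcondition 2*s - 8 > -7 must hold; in canonical form it is 2*s > 1.
Before skip: 2*s > 1
Then branch requires ((p == -1 || 3*s == 13) ==> 2*s > 1) && ((!(p == -1 || 3*s == 13)) ==> (forall s_1. 2*s_1 > 1)); else branch requires 2*s > 1.
Before the if: ((3*n >= 0 || 3*n != s - 2) ==> (((p == -1 || 3*s == 13) ==> 2*s > 1) && ((!(p == -1 || 3*s == 13)) ==> (forall s_1. 2*s_1 > 1)))) && ((!(3*n >= 0 || 3*n != s - 2)) ==> 2*s > 1)
Before p := p - 2: ((3*n >= 0 || 3*n != s - 2) ==> (((p == 1 || 3*s == 13) ==> 2*s > 1) && ((!(p == 1 || 3*s == 13)) ==> (forall s_1. 2*s_1 > 1)))) && ((!(3*n >= 0 || 3*n != s - 2)) ==> 2*s > 1)
Answer: WP = ((3*n >= 0 || 3*n != s - 2) ==> (((p == 1 || 3*s == 13) ==> 2*s > 1) && ((!(p == 1 || 3*s == 13)) ==> (forall s_1. 2*s_1 > 1)))) && ((!(3*n >= 0 || 3*n != s - 2)) ==> 2*s > 1)


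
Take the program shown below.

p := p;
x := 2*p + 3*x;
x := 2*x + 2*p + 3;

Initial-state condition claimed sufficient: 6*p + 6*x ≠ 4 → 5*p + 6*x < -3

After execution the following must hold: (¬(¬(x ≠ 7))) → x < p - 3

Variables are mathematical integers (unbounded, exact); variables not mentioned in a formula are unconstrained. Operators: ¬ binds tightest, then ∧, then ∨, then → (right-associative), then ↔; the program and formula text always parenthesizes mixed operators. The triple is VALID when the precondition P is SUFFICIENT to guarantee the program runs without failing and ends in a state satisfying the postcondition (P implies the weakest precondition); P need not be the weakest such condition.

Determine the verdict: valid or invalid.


Working backward. After the program, the postcondition (¬(¬(x ≠ 7))) → x < p - 3 must hold; in canonical form it is x ≠ 7 → x < p - 3.
Before x := 2*x + 2*p + 3: 2*p + 2*x ≠ 4 → p + 2*x < -6
Before x := 2*p + 3*x: 6*p + 6*x ≠ 4 → 5*p + 6*x < -6
Before p := p: 6*p + 6*x ≠ 4 → 5*p + 6*x < -6
The weakest precondition is 6*p + 6*x ≠ 4 → 5*p + 6*x < -6.
Check whether 6*p + 6*x ≠ 4 → 5*p + 6*x < -3 implies it.
Countermodel: at the initial state p = 4, x = -4, the precondition holds but the weakest precondition fails.
Answer: invalid


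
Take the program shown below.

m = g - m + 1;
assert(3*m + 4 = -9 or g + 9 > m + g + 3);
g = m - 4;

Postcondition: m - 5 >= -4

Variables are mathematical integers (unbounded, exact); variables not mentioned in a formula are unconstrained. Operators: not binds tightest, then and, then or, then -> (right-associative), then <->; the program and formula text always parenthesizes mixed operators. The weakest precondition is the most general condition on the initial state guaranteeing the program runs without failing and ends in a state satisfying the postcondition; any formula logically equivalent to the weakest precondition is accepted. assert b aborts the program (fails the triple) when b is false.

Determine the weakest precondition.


Working backward. After the program, the postcondition m - 5 >= -4 must hold; in canonical form it is m >= 1.
Before g := m - 4: m >= 1
Before assert 3*m + 4 = -9 or g + 9 > m + g + 3: (3*m = -13 or m < 6) and m >= 1
Before m := g - m + 1: (3*g = 3*m - 16 or g < m + 5) and g >= m
Answer: WP = (3*g = 3*m - 16 or g < m + 5) and g >= m


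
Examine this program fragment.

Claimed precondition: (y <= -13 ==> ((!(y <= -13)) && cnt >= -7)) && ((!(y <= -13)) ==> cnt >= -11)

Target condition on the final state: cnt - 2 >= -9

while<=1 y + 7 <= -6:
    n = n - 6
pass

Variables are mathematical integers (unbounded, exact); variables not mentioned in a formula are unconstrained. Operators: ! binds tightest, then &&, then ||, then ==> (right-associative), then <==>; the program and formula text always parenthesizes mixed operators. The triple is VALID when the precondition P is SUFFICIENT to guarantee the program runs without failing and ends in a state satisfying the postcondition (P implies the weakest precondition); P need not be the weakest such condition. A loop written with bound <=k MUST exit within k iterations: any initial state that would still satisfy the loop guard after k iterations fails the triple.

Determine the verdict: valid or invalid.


Working backward. After the program, the postcondition cnt - 2 >= -9 must hold; in canonical form it is cnt >= -7.
Before skip: cnt >= -7
Before the loop (bound <=1), unroll the exhaustion recursion (WP_0 = exit-now case; WP_j = one more guarded iteration, up to j = 1):
  WP_0: (!(y <= -13)) && cnt >= -7
  WP_1: (y <= -13 ==> ((!(y <= -13)) && cnt >= -7)) && ((!(y <= -13)) ==> cnt >= -7)
So before the loop: (y <= -13 ==> ((!(y <= -13)) && cnt >= -7)) && ((!(y <= -13)) ==> cnt >= -7)
The weakest precondition is (y <= -13 ==> ((!(y <= -13)) && cnt >= -7)) && ((!(y <= -13)) ==> cnt >= -7).
Check whether (y <= -13 ==> ((!(y <= -13)) && cnt >= -7)) && ((!(y <= -13)) ==> cnt >= -11) implies it.
Countermodel: at the initial state cnt = -11, y = -12, the precondition holds but the weakest precondition fails.
Answer: invalid


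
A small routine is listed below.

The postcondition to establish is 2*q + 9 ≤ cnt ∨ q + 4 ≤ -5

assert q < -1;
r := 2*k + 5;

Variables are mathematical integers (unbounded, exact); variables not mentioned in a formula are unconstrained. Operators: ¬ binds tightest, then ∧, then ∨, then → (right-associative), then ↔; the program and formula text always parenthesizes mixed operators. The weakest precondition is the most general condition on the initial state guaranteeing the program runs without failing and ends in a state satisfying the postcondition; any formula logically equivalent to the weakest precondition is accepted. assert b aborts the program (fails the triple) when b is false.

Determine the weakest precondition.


Working backward. After the program, the postcondition 2*q + 9 ≤ cnt ∨ q + 4 ≤ -5 must hold; in canonical form it is 2*q ≤ cnt - 9 ∨ q ≤ -9.
Before r := 2*k + 5: 2*q ≤ cnt - 9 ∨ q ≤ -9
Before assert q < -1: q < -1 ∧ (2*q ≤ cnt - 9 ∨ q ≤ -9)
Answer: WP = q < -1 ∧ (2*q ≤ cnt - 9 ∨ q ≤ -9)


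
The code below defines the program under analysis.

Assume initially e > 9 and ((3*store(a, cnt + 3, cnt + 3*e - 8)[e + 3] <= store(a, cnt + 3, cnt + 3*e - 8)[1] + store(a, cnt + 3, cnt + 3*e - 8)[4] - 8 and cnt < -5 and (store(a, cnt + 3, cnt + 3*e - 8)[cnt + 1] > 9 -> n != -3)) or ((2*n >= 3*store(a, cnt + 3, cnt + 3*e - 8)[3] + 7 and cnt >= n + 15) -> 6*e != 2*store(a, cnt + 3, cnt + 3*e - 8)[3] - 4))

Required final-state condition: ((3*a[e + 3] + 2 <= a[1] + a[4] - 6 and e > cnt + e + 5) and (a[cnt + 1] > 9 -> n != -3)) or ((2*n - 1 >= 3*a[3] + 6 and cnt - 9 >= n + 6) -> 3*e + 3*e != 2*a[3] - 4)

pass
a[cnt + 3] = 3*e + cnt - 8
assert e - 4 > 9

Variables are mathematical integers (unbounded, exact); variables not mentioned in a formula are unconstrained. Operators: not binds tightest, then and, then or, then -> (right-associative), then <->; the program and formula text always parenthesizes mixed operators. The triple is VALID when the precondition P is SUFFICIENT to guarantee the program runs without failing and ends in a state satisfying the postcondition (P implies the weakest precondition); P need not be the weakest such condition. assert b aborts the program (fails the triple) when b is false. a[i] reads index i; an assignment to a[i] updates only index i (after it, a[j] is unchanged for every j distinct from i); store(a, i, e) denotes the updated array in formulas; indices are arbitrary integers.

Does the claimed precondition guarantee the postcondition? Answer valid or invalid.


Working backward. After the program, the postcondition ((3*a[e + 3] + 2 <= a[1] + a[4] - 6 and e > cnt + e + 5) and (a[cnt + 1] > 9 -> n != -3)) or ((2*n - 1 >= 3*a[3] + 6 and cnt - 9 >= n + 6) -> 3*e + 3*e != 2*a[3] - 4) must hold; in canonical form it is (3*a[e + 3] <= a[1] + a[4] - 8 and cnt < -5 and (a[cnt + 1] > 9 -> n != -3)) or ((2*n >= 3*a[3] + 7 and cnt >= n + 15) -> 6*e != 2*a[3] - 4).
Before assert e - 4 > 9: e > 13 and ((3*a[e + 3] <= a[1] + a[4] - 8 and cnt < -5 and (a[cnt + 1] > 9 -> n != -3)) or ((2*n >= 3*a[3] + 7 and cnt >= n + 15) -> 6*e != 2*a[3] - 4))
Before a[cnt + 3] := 3*e + cnt - 8: e > 13 and ((3*store(a, cnt + 3, cnt + 3*e - 8)[e + 3] <= store(a, cnt + 3, cnt + 3*e - 8)[1] + store(a, cnt + 3, cnt + 3*e - 8)[4] - 8 and cnt < -5 and (store(a, cnt + 3, cnt + 3*e - 8)[cnt + 1] > 9 -> n != -3)) or ((2*n >= 3*store(a, cnt + 3, cnt + 3*e - 8)[3] + 7 and cnt >= n + 15) -> 6*e != 2*store(a, cnt + 3, cnt + 3*e - 8)[3] - 4))
Before skip: e > 13 and ((3*store(a, cnt + 3, cnt + 3*e - 8)[e + 3] <= store(a, cnt + 3, cnt + 3*e - 8)[1] + store(a, cnt + 3, cnt + 3*e - 8)[4] - 8 and cnt < -5 and (store(a, cnt + 3, cnt + 3*e - 8)[cnt + 1] > 9 -> n != -3)) or ((2*n >= 3*store(a, cnt + 3, cnt + 3*e - 8)[3] + 7 and cnt >= n + 15) -> 6*e != 2*store(a, cnt + 3, cnt + 3*e - 8)[3] - 4))
The weakest precondition is e > 13 and ((3*store(a, cnt + 3, cnt + 3*e - 8)[e + 3] <= store(a, cnt + 3, cnt + 3*e - 8)[1] + store(a, cnt + 3, cnt + 3*e - 8)[4] - 8 and cnt < -5 and (store(a, cnt + 3, cnt + 3*e - 8)[cnt + 1] > 9 -> n != -3)) or ((2*n >= 3*store(a, cnt + 3, cnt + 3*e - 8)[3] + 7 and cnt >= n + 15) -> 6*e != 2*store(a, cnt + 3, cnt + 3*e - 8)[3] - 4)).
Check whether e > 9 and ((3*store(a, cnt + 3, cnt + 3*e - 8)[e + 3] <= store(a, cnt + 3, cnt + 3*e - 8)[1] + store(a, cnt + 3, cnt + 3*e - 8)[4] - 8 and cnt < -5 and (store(a, cnt + 3, cnt + 3*e - 8)[cnt + 1] > 9 -> n != -3)) or ((2*n >= 3*store(a, cnt + 3, cnt + 3*e - 8)[3] + 7 and cnt >= n + 15) -> 6*e != 2*store(a, cnt + 3, cnt + 3*e - 8)[3] - 4)) implies it.
Countermodel: at the initial state a = {[0] = 6, [1] = 6, [2] = 6, [3] = 42, [4] = 6, [16] = 6, elsewhere 6}, cnt = -1, e = 13, n = 0, the precondition holds but the weakest precondition fails.
Answer: invalid
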